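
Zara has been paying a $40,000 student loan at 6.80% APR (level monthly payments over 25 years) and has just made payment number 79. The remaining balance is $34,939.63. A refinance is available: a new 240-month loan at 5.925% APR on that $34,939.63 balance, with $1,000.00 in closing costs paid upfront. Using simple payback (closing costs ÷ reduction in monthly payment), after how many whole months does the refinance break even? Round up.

Current payment = 40,000 × 6.8%/12 / (1 − (1+0.0056667)^−300) = $277.63.
Refinanced payment = 34,939.63 × 0.0049375 / (1 − (1+0.0049375)^−240) = $248.81.
Monthly savings = $277.63 − $248.81 = $28.82.
Break-even = $1,000.00 / $28.82 = 34.70 → 35 months.

35 months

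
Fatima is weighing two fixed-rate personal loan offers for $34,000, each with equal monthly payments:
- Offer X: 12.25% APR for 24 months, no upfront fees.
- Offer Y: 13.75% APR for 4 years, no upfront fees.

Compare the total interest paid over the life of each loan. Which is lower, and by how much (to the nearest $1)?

Offer X by $5,885

Offer X: monthly rate = 12.25%/12 = 0.0102083; payment = 34,000 × 0.0102083 / (1 − (1+0.0102083)^−24) = $1,604.47.
Total interest on Offer X = 24 × $1,604.47 − $34,000 = $4,507.28.
Offer Y: monthly rate = 13.75%/12 = 0.0114583; payment = 34,000 × 0.0114583 / (1 − (1+0.0114583)^−48) = $924.84.
Total interest on Offer Y = 48 × $924.84 − $34,000 = $10,392.32.
Offer X is lower by $5,885.04.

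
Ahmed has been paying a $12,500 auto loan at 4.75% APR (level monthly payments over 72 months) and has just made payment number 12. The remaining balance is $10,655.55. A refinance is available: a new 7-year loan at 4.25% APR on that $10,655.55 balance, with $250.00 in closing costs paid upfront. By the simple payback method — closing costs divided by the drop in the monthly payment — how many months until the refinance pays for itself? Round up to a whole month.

5 months

Current payment = 12,500 × 4.75%/12 / (1 − (1+0.0039583)^−72) = $199.87.
Refinanced payment = 10,655.55 × 0.0035417 / (1 − (1+0.0035417)^−84) = $146.88.
Monthly savings = $199.87 − $146.88 = $52.99.
Break-even = $250.00 / $52.99 = 4.72 → 5 months.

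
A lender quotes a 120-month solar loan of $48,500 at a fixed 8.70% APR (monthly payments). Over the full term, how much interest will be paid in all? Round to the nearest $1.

At 8.70% the monthly rate is 0.0072500, so the payment is 48,500 × 0.0072500 / (1 − 1.0072500^−120) = $606.53.
Total paid = 120 × $606.53 = $72,783.60; interest = $72,783.60 − $48,500 = $24,283.60.

$24,284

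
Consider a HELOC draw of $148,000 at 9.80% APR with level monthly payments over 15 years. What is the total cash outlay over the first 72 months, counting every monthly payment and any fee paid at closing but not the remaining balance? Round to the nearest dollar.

At 9.80% the monthly rate is 0.0081667, so the payment is 148,000 × 0.0081667 / (1 − 1.0081667^−180) = $1,572.36.
Total outlay = 72 × $1,572.36 = $113,209.92.

$113,210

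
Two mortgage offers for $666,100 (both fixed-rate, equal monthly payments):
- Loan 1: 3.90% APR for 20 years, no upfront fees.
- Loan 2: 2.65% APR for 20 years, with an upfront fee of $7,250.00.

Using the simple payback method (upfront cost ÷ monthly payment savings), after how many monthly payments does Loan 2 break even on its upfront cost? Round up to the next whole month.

Loan 1: at 3.90% the monthly rate is 0.0032500, so the payment is 666,100 × 0.0032500 / (1 − 1.0032500^−240) = $4,001.42.
Loan 2: at 2.65% the monthly rate is 0.0022083, so the payment is 666,100 × 0.0022083 / (1 − 1.0022083^−240) = $3,578.56.
Monthly savings = $4,001.42 − $3,578.56 = $422.86.
Break-even = $7,250.00 / $422.86 = 17.15 → 18 months.

18 months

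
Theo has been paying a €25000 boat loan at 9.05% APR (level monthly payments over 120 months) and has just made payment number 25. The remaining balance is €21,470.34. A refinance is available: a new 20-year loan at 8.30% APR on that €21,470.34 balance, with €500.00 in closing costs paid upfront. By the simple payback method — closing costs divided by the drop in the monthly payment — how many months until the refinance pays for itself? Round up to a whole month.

4 months

Current payment = 25,000 × 9.05%/12 / (1 − (1+0.0075417)^−120) = €317.37.
Refinanced payment = 21,470.34 × 0.0069167 / (1 − (1+0.0069167)^−240) = €183.62.
Monthly savings = €317.37 − €183.62 = €133.75.
Break-even = €500.00 / €133.75 = 3.74 → 4 months.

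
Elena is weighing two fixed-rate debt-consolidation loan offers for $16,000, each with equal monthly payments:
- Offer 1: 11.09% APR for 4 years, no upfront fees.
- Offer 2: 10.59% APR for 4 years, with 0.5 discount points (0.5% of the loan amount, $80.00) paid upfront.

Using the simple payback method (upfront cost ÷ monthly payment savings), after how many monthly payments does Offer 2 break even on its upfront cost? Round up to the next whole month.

21 months

Offer 1: at 11.09% the monthly rate is 0.0092417, so the payment is 16,000 × 0.0092417 / (1 − 1.0092417^−48) = $414.23.
Offer 2: at 10.59% the monthly rate is 0.0088250, so the payment is 16,000 × 0.0088250 / (1 − 1.0088250^−48) = $410.35.
Monthly savings = $414.23 − $410.35 = $3.88.
Break-even = $80.00 / $3.88 = 20.62 → 21 months.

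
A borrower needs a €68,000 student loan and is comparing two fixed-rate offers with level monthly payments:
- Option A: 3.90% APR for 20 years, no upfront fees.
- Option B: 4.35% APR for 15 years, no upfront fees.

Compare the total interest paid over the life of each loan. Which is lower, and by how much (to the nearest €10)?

Option B by €5,340

Option A: at 3.90% the monthly rate is 0.0032500, so the payment is 68,000 × 0.0032500 / (1 − 1.0032500^−240) = €408.49.
Total interest on Option A = 240 × €408.49 − €68,000 = €30,037.60.
Option B: monthly rate = 4.35%/12 = 0.0036250; payment = 68,000 × 0.0036250 / (1 − (1+0.0036250)^−180) = €515.00.
Total interest on Option B = 180 × €515.00 − €68,000 = €24,700.00.
Option B is lower by €5,337.60.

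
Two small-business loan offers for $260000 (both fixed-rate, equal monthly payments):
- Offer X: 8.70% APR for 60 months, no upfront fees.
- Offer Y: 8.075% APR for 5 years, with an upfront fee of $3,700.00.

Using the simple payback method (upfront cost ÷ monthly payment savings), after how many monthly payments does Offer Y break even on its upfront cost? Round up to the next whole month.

48 months

Offer X: monthly rate = 8.7%/12 = 0.0072500; payment = 260,000 × 0.0072500 / (1 − (1+0.0072500)^−60) = $5,359.40.
Offer Y: at 8.075% the monthly rate is 0.0067292, so the payment is 260,000 × 0.0067292 / (1 − 1.0067292^−60) = $5,281.20.
Monthly savings = $5,359.40 − $5,281.20 = $78.20.
Break-even = $3,700.00 / $78.20 = 47.31 → 48 months.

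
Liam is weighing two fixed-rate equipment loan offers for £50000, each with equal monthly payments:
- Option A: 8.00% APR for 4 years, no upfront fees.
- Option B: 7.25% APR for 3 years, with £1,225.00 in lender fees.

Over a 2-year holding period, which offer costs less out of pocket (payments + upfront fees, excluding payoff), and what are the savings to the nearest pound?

Option A by £9,119

Option A: monthly rate = 8%/12 = 0.0066667; payment = 50,000 × 0.0066667 / (1 − (1+0.0066667)^−48) = £1,220.65.
Option B: monthly rate = 7.25%/12 = 0.0060417; payment = 50,000 × 0.0060417 / (1 − (1+0.0060417)^−36) = £1,549.58.
Over 24 months: Option A costs 24 × £1,220.65 = £29,295.60; Option B costs 24 × £1,549.58 + £1,225.00 = £38,414.92.
Option A is cheaper by £38,414.92 − £29,295.60 = £9,119.32.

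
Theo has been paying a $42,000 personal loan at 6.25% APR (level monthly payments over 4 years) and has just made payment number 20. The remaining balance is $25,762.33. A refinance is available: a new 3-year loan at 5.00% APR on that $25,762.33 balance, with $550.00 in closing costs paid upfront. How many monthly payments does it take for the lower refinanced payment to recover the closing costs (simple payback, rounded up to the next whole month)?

3 months

Current payment = 42,000 × 6.25%/12 / (1 − (1+0.0052083)^−48) = $991.19.
Refinanced payment = 25,762.33 × 0.0041667 / (1 − (1+0.0041667)^−36) = $772.12.
Monthly savings = $991.19 − $772.12 = $219.07.
Break-even = $550.00 / $219.07 = 2.51 → 3 months.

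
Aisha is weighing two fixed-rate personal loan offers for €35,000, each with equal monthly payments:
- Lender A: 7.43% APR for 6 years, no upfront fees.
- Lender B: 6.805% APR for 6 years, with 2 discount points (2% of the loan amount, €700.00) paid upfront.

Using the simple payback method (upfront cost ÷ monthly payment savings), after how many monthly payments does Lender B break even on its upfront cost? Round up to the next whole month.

67 months

Lender A: monthly rate = 7.43%/12 = 0.0061917; payment = 35,000 × 0.0061917 / (1 − (1+0.0061917)^−72) = €603.97.
Lender B: at 6.805% the monthly rate is 0.0056708, so the payment is 35,000 × 0.0056708 / (1 − 1.0056708^−72) = €593.44.
Monthly savings = €603.97 − €593.44 = €10.53.
Break-even = €700.00 / €10.53 = 66.48 → 67 months.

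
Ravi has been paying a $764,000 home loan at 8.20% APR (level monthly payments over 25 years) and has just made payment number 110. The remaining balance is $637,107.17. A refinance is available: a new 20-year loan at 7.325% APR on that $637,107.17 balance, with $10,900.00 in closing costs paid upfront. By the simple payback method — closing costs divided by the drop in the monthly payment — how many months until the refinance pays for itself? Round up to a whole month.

Current payment = 764,000 × 8.2%/12 / (1 − (1+0.0068333)^−300) = $5,998.25.
Refinanced payment = 637,107.17 × 0.0061042 / (1 − (1+0.0061042)^−240) = $5,064.53.
Monthly savings = $5,998.25 − $5,064.53 = $933.72.
Break-even = $10,900.00 / $933.72 = 11.67 → 12 months.

12 months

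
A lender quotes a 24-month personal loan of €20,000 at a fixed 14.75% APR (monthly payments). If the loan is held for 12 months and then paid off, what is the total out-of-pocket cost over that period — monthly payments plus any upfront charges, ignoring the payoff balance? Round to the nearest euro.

€11,608

Monthly rate = 14.75%/12 = 0.0122917; payment = 20,000 × 0.0122917 / (1 − (1+0.0122917)^−24) = €967.36.
Total outlay = 12 × €967.36 = €11,608.32.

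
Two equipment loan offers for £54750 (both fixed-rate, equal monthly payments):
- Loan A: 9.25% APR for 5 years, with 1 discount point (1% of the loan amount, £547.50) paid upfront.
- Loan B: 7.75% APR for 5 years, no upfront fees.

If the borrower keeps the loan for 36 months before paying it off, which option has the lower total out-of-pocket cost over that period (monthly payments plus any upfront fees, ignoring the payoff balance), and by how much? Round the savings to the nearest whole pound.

Loan A: monthly rate = 9.25%/12 = 0.0077083; payment = 54,750 × 0.0077083 / (1 − (1+0.0077083)^−60) = £1,143.17.
Loan B: at 7.75% the monthly rate is 0.0064583, so the payment is 54,750 × 0.0064583 / (1 − 1.0064583^−60) = £1,103.59.
Over 36 months: Loan A costs 36 × £1,143.17 + £547.50 = £41,701.62; Loan B costs 36 × £1,103.59 = £39,729.24.
Loan B is cheaper by £41,701.62 − £39,729.24 = £1,972.38.

Loan B by £1,972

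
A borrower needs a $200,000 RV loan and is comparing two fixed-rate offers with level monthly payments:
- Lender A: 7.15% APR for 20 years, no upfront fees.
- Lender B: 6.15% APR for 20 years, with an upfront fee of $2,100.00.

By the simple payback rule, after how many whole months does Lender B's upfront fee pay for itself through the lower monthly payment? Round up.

18 months

Lender A: monthly rate = 7.15%/12 = 0.0059583; payment = 200,000 × 0.0059583 / (1 − (1+0.0059583)^−240) = $1,568.66.
Lender B: at 6.15% the monthly rate is 0.0051250, so the payment is 200,000 × 0.0051250 / (1 − 1.0051250^−240) = $1,450.22.
Monthly savings = $1,568.66 − $1,450.22 = $118.44.
Break-even = $2,100.00 / $118.44 = 17.73 → 18 months.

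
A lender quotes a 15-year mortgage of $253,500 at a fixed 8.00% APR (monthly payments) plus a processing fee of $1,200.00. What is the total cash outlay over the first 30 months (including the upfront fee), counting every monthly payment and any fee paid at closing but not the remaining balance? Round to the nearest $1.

At 8.00% the monthly rate is 0.0066667, so the payment is 253,500 × 0.0066667 / (1 − 1.0066667^−180) = $2,422.58.
Total outlay = 30 × $2,422.58 + $1,200.00 = $73,877.40.

$73,877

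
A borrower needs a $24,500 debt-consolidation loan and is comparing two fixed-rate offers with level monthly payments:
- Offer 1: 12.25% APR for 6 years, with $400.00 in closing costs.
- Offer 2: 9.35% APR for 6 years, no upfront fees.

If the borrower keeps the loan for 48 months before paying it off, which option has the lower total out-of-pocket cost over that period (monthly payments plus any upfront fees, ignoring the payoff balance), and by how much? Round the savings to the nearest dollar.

Offer 2 by $2,141

Offer 1: monthly rate = 12.25%/12 = 0.0102083; payment = 24,500 × 0.0102083 / (1 − (1+0.0102083)^−72) = $482.17.
Offer 2: at 9.35% the monthly rate is 0.0077917, so the payment is 24,500 × 0.0077917 / (1 − 1.0077917^−72) = $445.89.
Over 48 months: Offer 1 costs 48 × $482.17 + $400.00 = $23,544.16; Offer 2 costs 48 × $445.89 = $21,402.72.
Offer 2 is cheaper by $23,544.16 − $21,402.72 = $2,141.44.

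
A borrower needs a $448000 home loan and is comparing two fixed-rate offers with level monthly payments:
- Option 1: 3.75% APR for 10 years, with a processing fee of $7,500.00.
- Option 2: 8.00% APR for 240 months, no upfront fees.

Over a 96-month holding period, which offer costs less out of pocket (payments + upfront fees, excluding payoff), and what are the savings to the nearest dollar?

Option 2 by $78,107

Option 1: at 3.75% the monthly rate is 0.0031250, so the payment is 448,000 × 0.0031250 / (1 − 1.0031250^−120) = $4,482.74.
Option 2: monthly rate = 8%/12 = 0.0066667; payment = 448,000 × 0.0066667 / (1 − (1+0.0066667)^−240) = $3,747.25.
Over 96 months: Option 1 costs 96 × $4,482.74 + $7,500.00 = $437,843.04; Option 2 costs 96 × $3,747.25 = $359,736.00.
Option 2 is cheaper by $437,843.04 − $359,736.00 = $78,107.04.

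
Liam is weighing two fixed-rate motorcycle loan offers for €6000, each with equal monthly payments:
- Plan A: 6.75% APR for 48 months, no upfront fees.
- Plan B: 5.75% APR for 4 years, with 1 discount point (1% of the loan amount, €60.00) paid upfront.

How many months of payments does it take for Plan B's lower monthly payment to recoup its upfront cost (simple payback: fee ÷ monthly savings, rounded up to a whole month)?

22 months

Plan A: at 6.75% the monthly rate is 0.0056250, so the payment is 6,000 × 0.0056250 / (1 − 1.0056250^−48) = €142.98.
Plan B: at 5.75% the monthly rate is 0.0047917, so the payment is 6,000 × 0.0047917 / (1 − 1.0047917^−48) = €140.22.
Monthly savings = €142.98 − €140.22 = €2.76.
Break-even = €60.00 / €2.76 = 21.74 → 22 months.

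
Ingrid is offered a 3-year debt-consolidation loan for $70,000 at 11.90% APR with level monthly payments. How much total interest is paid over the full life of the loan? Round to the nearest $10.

At 11.90% the monthly rate is 0.0099167, so the payment is 70,000 × 0.0099167 / (1 − 1.0099167^−36) = $2,321.66.
Total paid = 36 × $2,321.66 = $83,579.76; interest = $83,579.76 − $70,000 = $13,579.76.

$13,580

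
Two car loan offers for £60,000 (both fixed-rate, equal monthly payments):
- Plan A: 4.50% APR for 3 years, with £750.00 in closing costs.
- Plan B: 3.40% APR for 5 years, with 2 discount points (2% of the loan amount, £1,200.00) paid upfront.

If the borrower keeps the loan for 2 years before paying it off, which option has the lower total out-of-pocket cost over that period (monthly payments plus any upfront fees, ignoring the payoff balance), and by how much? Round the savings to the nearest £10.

Plan A: at 4.50% the monthly rate is 0.0037500, so the payment is 60,000 × 0.0037500 / (1 − 1.0037500^−36) = £1,784.82.
Plan B: monthly rate = 3.4%/12 = 0.0028333; payment = 60,000 × 0.0028333 / (1 − (1+0.0028333)^−60) = £1,088.82.
Over 24 months: Plan A costs 24 × £1,784.82 + £750.00 = £43,585.68; Plan B costs 24 × £1,088.82 + £1,200.00 = £27,331.68.
Plan B is cheaper by £43,585.68 − £27,331.68 = £16,254.00.

Plan B by £16,250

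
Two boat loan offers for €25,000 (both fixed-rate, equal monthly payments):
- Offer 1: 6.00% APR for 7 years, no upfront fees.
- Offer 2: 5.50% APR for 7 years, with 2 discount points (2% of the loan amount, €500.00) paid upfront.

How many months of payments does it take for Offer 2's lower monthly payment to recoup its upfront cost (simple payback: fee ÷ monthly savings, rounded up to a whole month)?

Offer 1: monthly rate = 6%/12 = 0.0050000; payment = 25,000 × 0.0050000 / (1 − (1+0.0050000)^−84) = €365.21.
Offer 2: at 5.50% the monthly rate is 0.0045833, so the payment is 25,000 × 0.0045833 / (1 − 1.0045833^−84) = €359.25.
Monthly savings = €365.21 − €359.25 = €5.96.
Break-even = €500.00 / €5.96 = 83.89 → 84 months.

84 months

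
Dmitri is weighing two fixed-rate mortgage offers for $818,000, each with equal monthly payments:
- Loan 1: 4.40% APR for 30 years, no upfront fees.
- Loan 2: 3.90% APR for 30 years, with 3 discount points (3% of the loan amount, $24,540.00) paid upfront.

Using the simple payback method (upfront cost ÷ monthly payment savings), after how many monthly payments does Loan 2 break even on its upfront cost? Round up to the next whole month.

Loan 1: at 4.40% the monthly rate is 0.0036667, so the payment is 818,000 × 0.0036667 / (1 − 1.0036667^−360) = $4,096.22.
Loan 2: at 3.90% the monthly rate is 0.0032500, so the payment is 818,000 × 0.0032500 / (1 − 1.0032500^−360) = $3,858.25.
Monthly savings = $4,096.22 − $3,858.25 = $237.97.
Break-even = $24,540.00 / $237.97 = 103.12 → 104 months.

104 months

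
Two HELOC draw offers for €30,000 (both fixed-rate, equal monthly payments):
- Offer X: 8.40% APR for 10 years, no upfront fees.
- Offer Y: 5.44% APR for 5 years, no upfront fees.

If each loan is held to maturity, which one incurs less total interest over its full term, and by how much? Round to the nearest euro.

Offer X: at 8.40% the monthly rate is 0.0070000, so the payment is 30,000 × 0.0070000 / (1 − 1.0070000^−120) = €370.35.
Total interest on Offer X = 120 × €370.35 − €30,000 = €14,442.00.
Offer Y: monthly rate = 5.44%/12 = 0.0045333; payment = 30,000 × 0.0045333 / (1 − (1+0.0045333)^−60) = €572.20.
Total interest on Offer Y = 60 × €572.20 − €30,000 = €4,332.00.
Offer Y is lower by €10,110.00.

Offer Y by €10,110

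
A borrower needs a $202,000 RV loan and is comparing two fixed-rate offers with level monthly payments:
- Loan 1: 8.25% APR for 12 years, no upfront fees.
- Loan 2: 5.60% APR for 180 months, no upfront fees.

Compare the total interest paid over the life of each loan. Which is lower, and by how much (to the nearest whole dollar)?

Loan 1: monthly rate = 8.25%/12 = 0.0068750; payment = 202,000 × 0.0068750 / (1 − (1+0.0068750)^−144) = $2,214.34.
Total interest on Loan 1 = 144 × $2,214.34 − $202,000 = $116,864.96.
Loan 2: monthly rate = 5.6%/12 = 0.0046667; payment = 202,000 × 0.0046667 / (1 − (1+0.0046667)^−180) = $1,661.25.
Total interest on Loan 2 = 180 × $1,661.25 − $202,000 = $97,025.00.
Loan 2 is lower by $19,839.96.

Loan 2 by $19,840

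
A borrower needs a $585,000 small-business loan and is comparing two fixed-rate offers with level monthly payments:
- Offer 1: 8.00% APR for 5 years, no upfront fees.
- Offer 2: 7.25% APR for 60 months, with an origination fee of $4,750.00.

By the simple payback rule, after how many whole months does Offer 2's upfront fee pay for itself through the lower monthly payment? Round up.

Offer 1: monthly rate = 8%/12 = 0.0066667; payment = 585,000 × 0.0066667 / (1 − (1+0.0066667)^−60) = $11,861.69.
Offer 2: at 7.25% the monthly rate is 0.0060417, so the payment is 585,000 × 0.0060417 / (1 − 1.0060417^−60) = $11,652.83.
Monthly savings = $11,861.69 − $11,652.83 = $208.86.
Break-even = $4,750.00 / $208.86 = 22.74 → 23 months.

23 months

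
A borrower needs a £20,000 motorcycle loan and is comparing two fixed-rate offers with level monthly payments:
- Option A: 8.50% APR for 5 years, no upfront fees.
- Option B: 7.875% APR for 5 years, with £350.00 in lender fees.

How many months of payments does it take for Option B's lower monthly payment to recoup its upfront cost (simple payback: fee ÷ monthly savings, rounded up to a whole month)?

59 months

Option A: at 8.50% the monthly rate is 0.0070833, so the payment is 20,000 × 0.0070833 / (1 − 1.0070833^−60) = £410.33.
Option B: at 7.875% the monthly rate is 0.0065625, so the payment is 20,000 × 0.0065625 / (1 − 1.0065625^−60) = £404.33.
Monthly savings = £410.33 − £404.33 = £6.00.
Break-even = £350.00 / £6.00 = 58.33 → 59 months.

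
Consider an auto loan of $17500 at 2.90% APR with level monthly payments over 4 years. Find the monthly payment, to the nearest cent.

At 2.90% the monthly rate is 0.0024167, so the payment is 17,500 × 0.0024167 / (1 − 1.0024167^−48) = $386.58.

$386.58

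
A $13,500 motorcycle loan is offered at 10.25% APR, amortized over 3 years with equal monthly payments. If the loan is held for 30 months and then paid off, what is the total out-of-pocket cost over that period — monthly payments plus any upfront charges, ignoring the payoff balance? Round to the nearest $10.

$13,120

Monthly rate = 10.25%/12 = 0.0085417; payment = 13,500 × 0.0085417 / (1 − (1+0.0085417)^−36) = $437.19.
Total outlay = 30 × $437.19 = $13,115.70.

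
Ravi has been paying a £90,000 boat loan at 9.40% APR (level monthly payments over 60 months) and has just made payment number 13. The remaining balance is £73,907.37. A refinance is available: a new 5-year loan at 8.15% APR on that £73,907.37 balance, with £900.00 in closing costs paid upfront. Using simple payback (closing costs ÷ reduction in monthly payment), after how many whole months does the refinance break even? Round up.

3 months

Current payment = 90,000 × 9.4%/12 / (1 − (1+0.0078333)^−60) = £1,885.77.
Refinanced payment = 73,907.37 × 0.0067917 / (1 − (1+0.0067917)^−60) = £1,503.89.
Monthly savings = £1,885.77 − £1,503.89 = £381.88.
Break-even = £900.00 / £381.88 = 2.36 → 3 months.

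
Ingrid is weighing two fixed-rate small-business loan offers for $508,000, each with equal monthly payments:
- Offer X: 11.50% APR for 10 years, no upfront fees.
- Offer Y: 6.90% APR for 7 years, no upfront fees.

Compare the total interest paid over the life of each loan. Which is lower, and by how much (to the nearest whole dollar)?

Offer Y by $215,119

Offer X: at 11.50% the monthly rate is 0.0095833, so the payment is 508,000 × 0.0095833 / (1 − 1.0095833^−120) = $7,142.25.
Total interest on Offer X = 120 × $7,142.25 − $508,000 = $349,070.00.
Offer Y: monthly rate = 6.9%/12 = 0.0057500; payment = 508,000 × 0.0057500 / (1 − (1+0.0057500)^−84) = $7,642.27.
Total interest on Offer Y = 84 × $7,642.27 − $508,000 = $133,950.68.
Offer Y is lower by $215,119.32.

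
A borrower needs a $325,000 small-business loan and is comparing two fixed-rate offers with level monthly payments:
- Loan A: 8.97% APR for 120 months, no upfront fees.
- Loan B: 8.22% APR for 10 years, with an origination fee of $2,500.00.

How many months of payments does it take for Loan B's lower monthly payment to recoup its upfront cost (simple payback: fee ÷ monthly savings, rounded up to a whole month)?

20 months

Loan A: monthly rate = 8.97%/12 = 0.0074750; payment = 325,000 × 0.0074750 / (1 − (1+0.0074750)^−120) = $4,111.69.
Loan B: monthly rate = 8.22%/12 = 0.0068500; payment = 325,000 × 0.0068500 / (1 − (1+0.0068500)^−120) = $3,981.03.
Monthly savings = $4,111.69 − $3,981.03 = $130.66.
Break-even = $2,500.00 / $130.66 = 19.13 → 20 months.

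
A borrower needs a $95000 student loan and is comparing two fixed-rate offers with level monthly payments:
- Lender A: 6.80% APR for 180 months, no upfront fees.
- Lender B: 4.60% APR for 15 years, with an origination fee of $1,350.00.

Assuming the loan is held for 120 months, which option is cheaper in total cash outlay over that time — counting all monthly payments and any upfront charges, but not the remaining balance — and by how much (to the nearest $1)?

Lender B by $12,053

Lender A: at 6.80% the monthly rate is 0.0056667, so the payment is 95,000 × 0.0056667 / (1 − 1.0056667^−180) = $843.30.
Lender B: at 4.60% the monthly rate is 0.0038333, so the payment is 95,000 × 0.0038333 / (1 − 1.0038333^−180) = $731.61.
Over 120 months: Lender A costs 120 × $843.30 = $101,196.00; Lender B costs 120 × $731.61 + $1,350.00 = $89,143.20.
Lender B is cheaper by $101,196.00 − $89,143.20 = $12,052.80.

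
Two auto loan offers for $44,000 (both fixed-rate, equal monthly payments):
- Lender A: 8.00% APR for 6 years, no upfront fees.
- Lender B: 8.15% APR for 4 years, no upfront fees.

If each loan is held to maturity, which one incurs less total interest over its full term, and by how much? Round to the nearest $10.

Lender B by $3,840

Lender A: monthly rate = 8%/12 = 0.0066667; payment = 44,000 × 0.0066667 / (1 − (1+0.0066667)^−72) = $771.46.
Total interest on Lender A = 72 × $771.46 − $44,000 = $11,545.12.
Lender B: at 8.15% the monthly rate is 0.0067917, so the payment is 44,000 × 0.0067917 / (1 − 1.0067917^−48) = $1,077.27.
Total interest on Lender B = 48 × $1,077.27 − $44,000 = $7,708.96.
Lender B is lower by $3,836.16.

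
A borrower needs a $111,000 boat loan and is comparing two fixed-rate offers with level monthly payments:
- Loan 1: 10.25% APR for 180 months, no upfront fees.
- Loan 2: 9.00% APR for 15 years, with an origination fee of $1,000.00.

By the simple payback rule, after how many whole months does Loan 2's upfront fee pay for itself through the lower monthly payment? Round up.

Loan 1: at 10.25% the monthly rate is 0.0085417, so the payment is 111,000 × 0.0085417 / (1 − 1.0085417^−180) = $1,209.85.
Loan 2: monthly rate = 9%/12 = 0.0075000; payment = 111,000 × 0.0075000 / (1 − (1+0.0075000)^−180) = $1,125.84.
Monthly savings = $1,209.85 − $1,125.84 = $84.01.
Break-even = $1,000.00 / $84.01 = 11.90 → 12 months.

12 months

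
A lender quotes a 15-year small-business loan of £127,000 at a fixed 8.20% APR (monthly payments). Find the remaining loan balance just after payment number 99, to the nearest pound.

£76,217

With monthly rate i = 8.2%/12 = 0.0068333, the balance after k of n payments is P · [(1+i)^n − (1+i)^k] / [(1+i)^n − 1].
(1+0.0068333)^180 = 3.40694688 and (1+0.0068333)^99 = 1.96246061, so the balance is 127,000 × (3.40694688 − 1.96246061) / (3.40694688 − 1) = £76,216.79.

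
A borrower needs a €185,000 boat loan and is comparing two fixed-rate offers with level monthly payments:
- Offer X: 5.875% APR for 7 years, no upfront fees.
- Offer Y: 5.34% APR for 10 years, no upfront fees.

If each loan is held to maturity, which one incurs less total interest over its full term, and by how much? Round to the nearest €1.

Offer X by €13,085

Offer X: at 5.875% the monthly rate is 0.0048958, so the payment is 185,000 × 0.0048958 / (1 − 1.0048958^−84) = €2,691.51.
Total interest on Offer X = 84 × €2,691.51 − €185,000 = €41,086.84.
Offer Y: monthly rate = 5.34%/12 = 0.0044500; payment = 185,000 × 0.0044500 / (1 − (1+0.0044500)^−120) = €1,993.10.
Total interest on Offer Y = 120 × €1,993.10 − €185,000 = €54,172.00.
Offer X is lower by €13,085.16.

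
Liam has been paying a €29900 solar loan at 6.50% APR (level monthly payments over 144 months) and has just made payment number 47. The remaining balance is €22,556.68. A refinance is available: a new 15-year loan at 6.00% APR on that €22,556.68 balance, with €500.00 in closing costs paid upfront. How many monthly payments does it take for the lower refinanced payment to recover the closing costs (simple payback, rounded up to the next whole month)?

5 months

Current payment = 29,900 × 6.5%/12 / (1 − (1+0.0054167)^−144) = €299.57.
Refinanced payment = 22,556.68 × 0.0050000 / (1 − (1+0.0050000)^−180) = €190.35.
Monthly savings = €299.57 − €190.35 = €109.22.
Break-even = €500.00 / €109.22 = 4.58 → 5 months.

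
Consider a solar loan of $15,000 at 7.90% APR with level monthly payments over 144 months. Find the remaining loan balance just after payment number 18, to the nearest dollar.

With monthly rate i = 7.9%/12 = 0.0065833, the balance after k of n payments is P · [(1+i)^n − (1+i)^k] / [(1+i)^n − 1].
(1+0.0065833)^144 = 2.57253843 and (1+0.0065833)^18 = 1.12536974, so the balance is 15,000 × (2.57253843 − 1.12536974) / (2.57253843 − 1) = $13,804.13.

$13,804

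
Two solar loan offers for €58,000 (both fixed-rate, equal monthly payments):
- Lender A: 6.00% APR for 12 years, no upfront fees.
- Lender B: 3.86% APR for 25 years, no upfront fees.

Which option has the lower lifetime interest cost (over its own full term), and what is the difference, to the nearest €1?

Lender A: at 6.00% the monthly rate is 0.0050000, so the payment is 58,000 × 0.0050000 / (1 − 1.0050000^−144) = €565.99.
Total interest on Lender A = 144 × €565.99 − €58,000 = €23,502.56.
Lender B: at 3.86% the monthly rate is 0.0032167, so the payment is 58,000 × 0.0032167 / (1 − 1.0032167^−300) = €301.68.
Total interest on Lender B = 300 × €301.68 − €58,000 = €32,504.00.
Lender A is lower by €9,001.44.

Lender A by €9,001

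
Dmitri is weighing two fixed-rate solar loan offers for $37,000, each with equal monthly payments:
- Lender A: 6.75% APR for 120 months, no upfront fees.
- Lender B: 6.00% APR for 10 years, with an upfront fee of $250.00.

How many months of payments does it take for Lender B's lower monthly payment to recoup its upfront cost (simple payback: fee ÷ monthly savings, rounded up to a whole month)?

Lender A: at 6.75% the monthly rate is 0.0056250, so the payment is 37,000 × 0.0056250 / (1 − 1.0056250^−120) = $424.85.
Lender B: at 6.00% the monthly rate is 0.0050000, so the payment is 37,000 × 0.0050000 / (1 − 1.0050000^−120) = $410.78.
Monthly savings = $424.85 − $410.78 = $14.07.
Break-even = $250.00 / $14.07 = 17.77 → 18 months.

18 months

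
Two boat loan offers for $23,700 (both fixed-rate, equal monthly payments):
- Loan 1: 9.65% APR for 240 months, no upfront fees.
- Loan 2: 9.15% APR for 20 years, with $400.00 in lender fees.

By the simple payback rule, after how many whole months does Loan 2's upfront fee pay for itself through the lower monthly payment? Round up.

52 months

Loan 1: at 9.65% the monthly rate is 0.0080417, so the payment is 23,700 × 0.0080417 / (1 − 1.0080417^−240) = $223.24.
Loan 2: monthly rate = 9.15%/12 = 0.0076250; payment = 23,700 × 0.0076250 / (1 − (1+0.0076250)^−240) = $215.53.
Monthly savings = $223.24 − $215.53 = $7.71.
Break-even = $400.00 / $7.71 = 51.88 → 52 months.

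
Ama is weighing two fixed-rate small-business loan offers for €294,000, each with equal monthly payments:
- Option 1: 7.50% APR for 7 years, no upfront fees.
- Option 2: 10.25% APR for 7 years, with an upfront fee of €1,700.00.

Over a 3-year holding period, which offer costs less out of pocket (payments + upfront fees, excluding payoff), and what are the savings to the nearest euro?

Option 1 by €16,437

Option 1: monthly rate = 7.5%/12 = 0.0062500; payment = 294,000 × 0.0062500 / (1 − (1+0.0062500)^−84) = €4,509.45.
Option 2: monthly rate = 10.25%/12 = 0.0085417; payment = 294,000 × 0.0085417 / (1 − (1+0.0085417)^−84) = €4,918.81.
Over 36 months: Option 1 costs 36 × €4,509.45 = €162,340.20; Option 2 costs 36 × €4,918.81 + €1,700.00 = €178,777.16.
Option 1 is cheaper by €178,777.16 − €162,340.20 = €16,436.96.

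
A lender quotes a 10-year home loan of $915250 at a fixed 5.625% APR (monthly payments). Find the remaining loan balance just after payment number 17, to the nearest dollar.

$814,640

With monthly rate i = 5.625%/12 = 0.0046875, the balance after k of n payments is P · [(1+i)^n − (1+i)^k] / [(1+i)^n − 1].
(1+0.0046875)^120 = 1.75274958 and (1+0.0046875)^17 = 1.08274698, so the balance is 915,250 × (1.75274958 − 1.08274698) / (1.75274958 − 1) = $814,639.95.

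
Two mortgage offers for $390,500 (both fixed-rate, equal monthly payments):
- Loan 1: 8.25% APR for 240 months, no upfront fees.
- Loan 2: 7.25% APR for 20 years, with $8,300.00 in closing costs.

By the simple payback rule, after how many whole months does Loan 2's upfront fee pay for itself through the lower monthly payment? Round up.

Loan 1: at 8.25% the monthly rate is 0.0068750, so the payment is 390,500 × 0.0068750 / (1 − 1.0068750^−240) = $3,327.32.
Loan 2: at 7.25% the monthly rate is 0.0060417, so the payment is 390,500 × 0.0060417 / (1 − 1.0060417^−240) = $3,086.42.
Monthly savings = $3,327.32 − $3,086.42 = $240.90.
Break-even = $8,300.00 / $240.90 = 34.45 → 35 months.

35 months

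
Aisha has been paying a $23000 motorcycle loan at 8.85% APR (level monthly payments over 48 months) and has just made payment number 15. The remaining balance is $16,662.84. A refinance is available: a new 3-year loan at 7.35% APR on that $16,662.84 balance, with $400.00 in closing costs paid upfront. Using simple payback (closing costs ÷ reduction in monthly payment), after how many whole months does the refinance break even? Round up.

8 months

Current payment = 23,000 × 8.85%/12 / (1 − (1+0.0073750)^−48) = $570.72.
Refinanced payment = 16,662.84 × 0.0061250 / (1 − (1+0.0061250)^−36) = $517.17.
Monthly savings = $570.72 − $517.17 = $53.55.
Break-even = $400.00 / $53.55 = 7.47 → 8 months.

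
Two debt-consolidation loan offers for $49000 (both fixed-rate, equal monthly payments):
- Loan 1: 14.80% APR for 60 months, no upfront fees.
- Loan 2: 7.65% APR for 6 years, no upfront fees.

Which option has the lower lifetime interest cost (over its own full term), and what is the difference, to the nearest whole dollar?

Loan 2 by $8,378

Loan 1: monthly rate = 14.8%/12 = 0.0123333; payment = 49,000 × 0.0123333 / (1 − (1+0.0123333)^−60) = $1,160.57.
Total interest on Loan 1 = 60 × $1,160.57 − $49,000 = $20,634.20.
Loan 2: at 7.65% the monthly rate is 0.0063750, so the payment is 49,000 × 0.0063750 / (1 − 1.0063750^−72) = $850.78.
Total interest on Loan 2 = 72 × $850.78 − $49,000 = $12,256.16.
Loan 2 is lower by $8,378.04.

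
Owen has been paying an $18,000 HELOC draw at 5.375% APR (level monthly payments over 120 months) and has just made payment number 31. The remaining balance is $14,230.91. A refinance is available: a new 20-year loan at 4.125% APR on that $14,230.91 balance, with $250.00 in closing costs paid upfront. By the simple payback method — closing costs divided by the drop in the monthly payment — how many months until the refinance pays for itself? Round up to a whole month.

Current payment = 18,000 × 5.375%/12 / (1 − (1+0.0044792)^−120) = $194.23.
Refinanced payment = 14,230.91 × 0.0034375 / (1 − (1+0.0034375)^−240) = $87.18.
Monthly savings = $194.23 − $87.18 = $107.05.
Break-even = $250.00 / $107.05 = 2.34 → 3 months.

3 months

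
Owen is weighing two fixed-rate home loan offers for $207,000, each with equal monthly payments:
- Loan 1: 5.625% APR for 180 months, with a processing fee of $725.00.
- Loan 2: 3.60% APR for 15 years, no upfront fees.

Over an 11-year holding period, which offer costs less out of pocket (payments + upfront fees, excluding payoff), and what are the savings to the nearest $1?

Loan 1: at 5.625% the monthly rate is 0.0046875, so the payment is 207,000 × 0.0046875 / (1 − 1.0046875^−180) = $1,705.12.
Loan 2: at 3.60% the monthly rate is 0.0030000, so the payment is 207,000 × 0.0030000 / (1 − 1.0030000^−180) = $1,489.99.
Over 132 months: Loan 1 costs 132 × $1,705.12 + $725.00 = $225,800.84; Loan 2 costs 132 × $1,489.99 = $196,678.68.
Loan 2 is cheaper by $225,800.84 − $196,678.68 = $29,122.16.

Loan 2 by $29,122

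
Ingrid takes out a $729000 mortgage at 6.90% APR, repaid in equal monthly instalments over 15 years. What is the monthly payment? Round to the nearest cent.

Monthly rate = 6.9%/12 = 0.0057500; payment = 729,000 × 0.0057500 / (1 − (1+0.0057500)^−180) = $6,511.77.

$6,511.77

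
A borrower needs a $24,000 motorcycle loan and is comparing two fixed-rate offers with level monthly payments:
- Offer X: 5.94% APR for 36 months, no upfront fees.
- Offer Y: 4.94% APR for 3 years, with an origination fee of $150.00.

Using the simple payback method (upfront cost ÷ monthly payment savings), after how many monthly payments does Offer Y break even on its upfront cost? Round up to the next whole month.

Offer X: monthly rate = 5.94%/12 = 0.0049500; payment = 24,000 × 0.0049500 / (1 − (1+0.0049500)^−36) = $729.47.
Offer Y: at 4.94% the monthly rate is 0.0041167, so the payment is 24,000 × 0.0041167 / (1 − 1.0041167^−36) = $718.66.
Monthly savings = $729.47 − $718.66 = $10.81.
Break-even = $150.00 / $10.81 = 13.88 → 14 months.

14 months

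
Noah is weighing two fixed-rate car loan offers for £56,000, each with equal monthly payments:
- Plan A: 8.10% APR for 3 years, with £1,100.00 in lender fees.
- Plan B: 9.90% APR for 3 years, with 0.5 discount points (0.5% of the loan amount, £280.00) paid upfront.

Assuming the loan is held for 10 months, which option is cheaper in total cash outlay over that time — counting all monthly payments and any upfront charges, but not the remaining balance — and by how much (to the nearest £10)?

Plan B by £350

Plan A: monthly rate = 8.1%/12 = 0.0067500; payment = 56,000 × 0.0067500 / (1 − (1+0.0067500)^−36) = £1,757.42.
Plan B: monthly rate = 9.9%/12 = 0.0082500; payment = 56,000 × 0.0082500 / (1 − (1+0.0082500)^−36) = £1,804.33.
Over 10 months: Plan A costs 10 × £1,757.42 + £1,100.00 = £18,674.20; Plan B costs 10 × £1,804.33 + £280.00 = £18,323.30.
Plan B is cheaper by £18,674.20 − £18,323.30 = £350.90.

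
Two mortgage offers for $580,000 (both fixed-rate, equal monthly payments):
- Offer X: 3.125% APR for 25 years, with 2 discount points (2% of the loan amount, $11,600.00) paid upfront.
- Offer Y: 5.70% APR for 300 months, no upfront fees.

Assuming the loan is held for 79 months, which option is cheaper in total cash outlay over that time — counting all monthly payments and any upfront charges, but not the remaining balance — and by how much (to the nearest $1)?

Offer X: at 3.125% the monthly rate is 0.0026042, so the payment is 580,000 × 0.0026042 / (1 − 1.0026042^−300) = $2,788.28.
Offer Y: monthly rate = 5.7%/12 = 0.0047500; payment = 580,000 × 0.0047500 / (1 − (1+0.0047500)^−300) = $3,631.31.
Over 79 months: Offer X costs 79 × $2,788.28 + $11,600.00 = $231,874.12; Offer Y costs 79 × $3,631.31 = $286,873.49.
Offer X is cheaper by $286,873.49 − $231,874.12 = $54,999.37.

Offer X by $54,999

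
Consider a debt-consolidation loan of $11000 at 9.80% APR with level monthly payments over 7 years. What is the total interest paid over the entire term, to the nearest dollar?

Monthly rate = 9.8%/12 = 0.0081667; payment = 11,000 × 0.0081667 / (1 − (1+0.0081667)^−84) = $181.48.
Total paid = 84 × $181.48 = $15,244.32; interest = $15,244.32 − $11,000 = $4,244.32.

$4,244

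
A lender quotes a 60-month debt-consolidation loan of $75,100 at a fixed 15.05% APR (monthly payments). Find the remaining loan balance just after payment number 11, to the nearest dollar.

With monthly rate i = 15.05%/12 = 0.0125417, the balance after k of n payments is P · [(1+i)^n − (1+i)^k] / [(1+i)^n − 1].
(1+0.0125417)^60 = 2.11239059 and (1+0.0125417)^11 = 1.14694328, so the balance is 75,100 × (2.11239059 − 1.14694328) / (2.11239059 − 1) = $65,179.53.

$65,180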